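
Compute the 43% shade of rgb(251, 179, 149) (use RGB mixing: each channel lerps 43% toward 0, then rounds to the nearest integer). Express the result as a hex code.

#8f6655

Per channel, c → c + 0.43(0 − c):
  R: 251 + 0.43×(0−251) = 251 − 107.93 = 143.07 → 143
  G: 179 + 0.43×(0−179) = 179 − 76.97 = 102.03 → 102
  B: 149 − 64.07 = 84.93 → 85
rgb(143, 102, 85) = #8f6655.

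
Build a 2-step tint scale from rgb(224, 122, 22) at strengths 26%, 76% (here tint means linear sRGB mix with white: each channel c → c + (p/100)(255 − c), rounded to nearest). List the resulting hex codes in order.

#e89d53, #f8dfc7

26%: (224 + 8.06 = 232.06→232, 122 + 34.58 = 156.58→157, 22 + 60.58 = 82.58→83) → #e89d53
76%: (224 + 23.56 = 247.56→248, 122 + 101.08 = 223.08→223, 22 + 177.08 = 199.08→199) → #f8dfc7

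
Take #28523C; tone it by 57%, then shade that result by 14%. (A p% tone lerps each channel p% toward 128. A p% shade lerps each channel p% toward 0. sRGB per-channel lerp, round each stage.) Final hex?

#4D5D55

#28523C is rgb(40, 82, 60).
Lerp each channel 57% toward 128:
  R: 40 + 0.57×(128−40) = 40 + 50.16 = 90.16 → 90
  G: 82 + 26.22 = 108.22 → 108
  B: 60 + 38.76 = 98.76 → 99
After the tone: rgb(90, 108, 99) = #5A6C63.
Lerp each channel 14% toward 0:
  R: 90 + 0.14×(0−90) = 90 − 12.6 = 77.4 → 77
  G: 108 + 0.14×(0−108) = 108 − 15.12 = 92.88 → 93
  B: 99 + 0.14×(0−99) = 99 − 13.86 = 85.14 → 85
rgb(77, 93, 85) = #4D5D55.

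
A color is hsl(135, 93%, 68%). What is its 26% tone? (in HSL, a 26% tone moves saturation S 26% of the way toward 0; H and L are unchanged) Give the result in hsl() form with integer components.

S moves 26% from 93 toward 0: 93 − 24.18 = 68.82 → 69.
H and L are unchanged.

hsl(135, 69%, 68%)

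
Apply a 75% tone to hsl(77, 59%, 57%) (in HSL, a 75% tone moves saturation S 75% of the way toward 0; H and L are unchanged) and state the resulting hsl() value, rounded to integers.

S moves 75% from 59 toward 0: 59 − 44.25 = 14.75 → 15.
H and L are unchanged.

hsl(77, 15%, 57%)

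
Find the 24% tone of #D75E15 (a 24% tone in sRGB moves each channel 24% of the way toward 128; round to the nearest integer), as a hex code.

#C2662F

#D75E15 is rgb(215, 94, 21).
A 24% tone moves each channel 24% toward 128:
  R: 215 + 0.24×(128−215) = 215 − 20.88 = 194.12 → 194
  G: 94 + 0.24×(128−94) = 94 + 8.16 = 102.16 → 102
  B: 21 + 0.24×(128−21) = 21 + 25.68 = 46.68 → 47
rgb(194, 102, 47) = #C2662F.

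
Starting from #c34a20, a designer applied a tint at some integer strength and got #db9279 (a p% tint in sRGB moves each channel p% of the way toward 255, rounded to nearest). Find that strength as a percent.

#c34a20 is rgb(195, 74, 32); #db9279 is rgb(219, 146, 121).
On the B channel (widest range): 121 ≈ 32 + (p/100)(255 − 32), so p ≈ 100×(121 − 32)/(255 − 32) = 8900/223 = 39.91.
p = 40 reproduces all three channels after rounding.

40%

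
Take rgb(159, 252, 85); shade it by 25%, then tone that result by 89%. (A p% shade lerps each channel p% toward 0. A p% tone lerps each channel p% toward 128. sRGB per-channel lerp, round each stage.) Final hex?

Lerp each channel 25% toward 0:
  R: 159 − 39.75 = 119.25 → 119
  G: 252 − 63 = 189 → 189
  B: 85 + 0.25×(0−85) = 85 − 21.25 = 63.75 → 64
After the shade: rgb(119, 189, 64) = #77bd40.
An 89% tone moves each channel 89% toward 128:
  R: 119 + 0.89×(128−119) = 119 + 8.01 = 127.01 → 127
  G: 189 − 54.29 = 134.71 → 135
  B: 64 + 56.96 = 120.96 → 121
rgb(127, 135, 121) = #7f8779.

#7f8779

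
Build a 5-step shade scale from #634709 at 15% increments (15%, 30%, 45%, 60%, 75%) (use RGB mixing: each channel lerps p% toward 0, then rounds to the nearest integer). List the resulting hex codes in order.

#634709 is rgb(99, 71, 9).
15%: (99 − 14.85 = 84.15→84, 71 − 10.65 = 60.35→60, 9 − 1.35 = 7.65→8) → #543c08
30%: (99 − 29.7 = 69.3→69, 71 − 21.3 = 49.7→50, 9 − 2.7 = 6.3→6) → #453206
45%: (99 − 44.55 = 54.45→54, 71 − 31.95 = 39.05→39, 9 − 4.05 = 4.95→5) → #362705
60%: (99 − 59.4 = 39.6→40, 71 − 42.6 = 28.4→28, 9 − 5.4 = 3.6→4) → #281c04
75%: (99 − 74.25 = 24.75→25, 71 − 53.25 = 17.75→18, 9 − 6.75 = 2.25→2) → #191202

#543c08, #453206, #362705, #281c04, #191202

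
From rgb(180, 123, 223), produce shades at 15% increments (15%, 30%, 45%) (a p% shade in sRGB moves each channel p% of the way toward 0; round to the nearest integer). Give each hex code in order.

15%: (180 − 27 = 153→153, 123 − 18.45 = 104.55→105, 223 − 33.45 = 189.55→190) → #9969be
30%: (180 − 54 = 126→126, 123 − 36.9 = 86.1→86, 223 − 66.9 = 156.1→156) → #7e569c
45%: (180 − 81 = 99→99, 123 − 55.35 = 67.65→68, 223 − 100.35 = 122.65→123) → #63447b

#9969be, #7e569c, #63447b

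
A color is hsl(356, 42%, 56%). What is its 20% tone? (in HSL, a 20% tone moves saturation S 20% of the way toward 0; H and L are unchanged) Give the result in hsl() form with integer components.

S moves 20% from 42 toward 0: 42 − 8.4 = 33.6 → 34.
H and L are unchanged.

hsl(356, 34%, 56%)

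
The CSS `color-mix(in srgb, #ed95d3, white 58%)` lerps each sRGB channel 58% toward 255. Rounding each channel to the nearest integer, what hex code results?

#ed95d3 is rgb(237, 149, 211).
A 58% tint moves each channel 58% toward 255:
  R: 237 + 0.58×(255−237) = 237 + 10.44 = 247.44 → 247
  G: 149 + 0.58×(255−149) = 149 + 61.48 = 210.48 → 210
  B: 211 + 25.52 = 236.52 → 237
rgb(247, 210, 237) = #f7d2ed.

#f7d2ed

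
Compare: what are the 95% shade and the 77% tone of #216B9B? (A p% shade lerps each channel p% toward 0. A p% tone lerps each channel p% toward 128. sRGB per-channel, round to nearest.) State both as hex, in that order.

#020508, #6A7B86

#216B9B is rgb(33, 107, 155).
95% shade:
  R: 33 + 0.95×(0−33) = 33 − 31.35 = 1.65 → 2
  G: 107 + 0.95×(0−107) = 107 − 101.65 = 5.35 → 5
  B: 155 − 147.25 = 7.75 → 8
  → #020508
77% tone:
  R: 33 + 0.77×(128−33) = 33 + 73.15 = 106.15 → 106
  G: 107 + 16.17 = 123.17 → 123
  B: 155 − 20.79 = 134.21 → 134
  → #6A7B86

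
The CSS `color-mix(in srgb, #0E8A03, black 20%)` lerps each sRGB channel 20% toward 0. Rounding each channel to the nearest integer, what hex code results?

#0E8A03 is rgb(14, 138, 3).
Lerp each channel 20% toward 0:
  R: 14 + 0.2×(0−14) = 14 − 2.8 = 11.2 → 11
  G: 138 − 27.6 = 110.4 → 110
  B: 3 + 0.2×(0−3) = 3 − 0.6 = 2.4 → 2
rgb(11, 110, 2) = #0B6E02.

#0B6E02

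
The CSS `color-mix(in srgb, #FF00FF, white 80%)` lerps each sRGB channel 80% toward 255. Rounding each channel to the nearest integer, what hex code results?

#FFCCFF

#FF00FF is rgb(255, 0, 255).
Per channel, c → c + 0.8(255 − c):
  R: 255 + 0 = 255 → 255
  G: 0 + 0.8×(255−0) = 0 + 204 = 204 → 204
  B: 255 + 0.8×(255−255) = 255 + 0 = 255 → 255
rgb(255, 204, 255) = #FFCCFF.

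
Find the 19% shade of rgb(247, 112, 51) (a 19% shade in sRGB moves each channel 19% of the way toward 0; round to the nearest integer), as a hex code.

Lerp each channel 19% toward 0:
  R: 247 − 46.93 = 200.07 → 200
  G: 112 − 21.28 = 90.72 → 91
  B: 51 + 0.19×(0−51) = 51 − 9.69 = 41.31 → 41
rgb(200, 91, 41) = #C85B29.

#C85B29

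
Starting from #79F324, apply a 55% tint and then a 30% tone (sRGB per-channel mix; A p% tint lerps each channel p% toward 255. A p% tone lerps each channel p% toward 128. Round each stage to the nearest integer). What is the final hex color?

#AFD594

#79F324 is rgb(121, 243, 36).
Per channel, c → c + 0.55(255 − c):
  R: 121 + 73.7 = 194.7 → 195
  G: 243 + 0.55×(255−243) = 243 + 6.6 = 249.6 → 250
  B: 36 + 0.55×(255−36) = 36 + 120.45 = 156.45 → 156
After the tint: rgb(195, 250, 156) = #C3FA9C.
A 30% tone moves each channel 30% toward 128:
  R: 195 + 0.3×(128−195) = 195 − 20.1 = 174.9 → 175
  G: 250 + 0.3×(128−250) = 250 − 36.6 = 213.4 → 213
  B: 156 − 8.4 = 147.6 → 148
rgb(175, 213, 148) = #AFD594.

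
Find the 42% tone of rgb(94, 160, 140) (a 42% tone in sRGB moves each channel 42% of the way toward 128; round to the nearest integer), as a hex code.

Per channel, c → c + 0.42(128 − c):
  R: 94 + 0.42×(128−94) = 94 + 14.28 = 108.28 → 108
  G: 160 + 0.42×(128−160) = 160 − 13.44 = 146.56 → 147
  B: 140 + 0.42×(128−140) = 140 − 5.04 = 134.96 → 135
rgb(108, 147, 135) = #6C9387.

#6C9387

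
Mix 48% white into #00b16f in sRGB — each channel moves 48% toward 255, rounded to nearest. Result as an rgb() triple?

rgb(122, 214, 180)

#00b16f is rgb(0, 177, 111).
A 48% tint moves each channel 48% toward 255:
  R: 0 + 0.48×(255−0) = 0 + 122.4 = 122.4 → 122
  G: 177 + 0.48×(255−177) = 177 + 37.44 = 214.44 → 214
  B: 111 + 0.48×(255−111) = 111 + 69.12 = 180.12 → 180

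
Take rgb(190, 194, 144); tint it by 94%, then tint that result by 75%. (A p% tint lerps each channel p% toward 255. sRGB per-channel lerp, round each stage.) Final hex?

#FEFEFD

Lerp each channel 94% toward 255:
  R: 190 + 61.1 = 251.1 → 251
  G: 194 + 0.94×(255−194) = 194 + 57.34 = 251.34 → 251
  B: 144 + 0.94×(255−144) = 144 + 104.34 = 248.34 → 248
After the tint: rgb(251, 251, 248) = #FBFBF8.
A 75% tint moves each channel 75% toward 255:
  R: 251 + 0.75×(255−251) = 251 + 3 = 254 → 254
  G: 251 + 0.75×(255−251) = 251 + 3 = 254 → 254
  B: 248 + 0.75×(255−248) = 248 + 5.25 = 253.25 → 253
rgb(254, 254, 253) = #FEFEFD.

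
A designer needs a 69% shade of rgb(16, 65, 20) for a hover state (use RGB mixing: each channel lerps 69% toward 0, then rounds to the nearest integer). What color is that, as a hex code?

Lerp each channel 69% toward 0:
  R: 16 − 11.04 = 4.96 → 5
  G: 65 − 44.85 = 20.15 → 20
  B: 20 − 13.8 = 6.2 → 6
rgb(5, 20, 6) = #051406.

#051406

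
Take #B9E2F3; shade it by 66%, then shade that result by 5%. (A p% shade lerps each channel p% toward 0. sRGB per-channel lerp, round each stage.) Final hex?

#3C494F

#B9E2F3 is rgb(185, 226, 243).
Per channel, c → c + 0.66(0 − c):
  R: 185 + 0.66×(0−185) = 185 − 122.1 = 62.9 → 63
  G: 226 + 0.66×(0−226) = 226 − 149.16 = 76.84 → 77
  B: 243 − 160.38 = 82.62 → 83
After the shade: rgb(63, 77, 83) = #3F4D53.
A 5% shade moves each channel 5% toward 0:
  R: 63 + 0.05×(0−63) = 63 − 3.15 = 59.85 → 60
  G: 77 − 3.85 = 73.15 → 73
  B: 83 − 4.15 = 78.85 → 79
rgb(60, 73, 79) = #3C494F.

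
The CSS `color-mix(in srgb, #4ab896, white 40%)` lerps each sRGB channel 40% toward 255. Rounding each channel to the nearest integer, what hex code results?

#4ab896 is rgb(74, 184, 150).
Lerp each channel 40% toward 255:
  R: 74 + 0.4×(255−74) = 74 + 72.4 = 146.4 → 146
  G: 184 + 28.4 = 212.4 → 212
  B: 150 + 42 = 192 → 192
rgb(146, 212, 192) = #92d4c0.

#92d4c0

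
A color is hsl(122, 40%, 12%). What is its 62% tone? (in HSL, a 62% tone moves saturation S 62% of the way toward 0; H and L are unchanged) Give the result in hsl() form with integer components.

hsl(122, 15%, 12%)

S moves 62% from 40 toward 0: 40 − 24.8 = 15.2 → 15.
H and L are unchanged.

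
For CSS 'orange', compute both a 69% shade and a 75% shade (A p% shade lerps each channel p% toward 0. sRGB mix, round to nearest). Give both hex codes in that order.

#4F3300, #402900

CSS orange is rgb(255, 165, 0).
69% shade:
  R: 255 − 175.95 = 79.05 → 79
  G: 165 − 113.85 = 51.15 → 51
  B: 0 + 0 = 0 → 0
  → #4F3300
75% shade:
  R: 255 + 0.75×(0−255) = 255 − 191.25 = 63.75 → 64
  G: 165 − 123.75 = 41.25 → 41
  B: 0 + 0.75×(0−0) = 0 + 0 = 0 → 0
  → #402900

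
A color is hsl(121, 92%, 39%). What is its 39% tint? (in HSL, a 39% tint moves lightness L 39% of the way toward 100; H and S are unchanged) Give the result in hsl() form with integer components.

L moves 39% from 39 toward 100: 39 + 23.79 = 62.79 → 63.
H and S are unchanged.

hsl(121, 92%, 63%)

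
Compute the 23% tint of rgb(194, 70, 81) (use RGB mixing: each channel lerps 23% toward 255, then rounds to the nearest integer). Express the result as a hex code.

#D07179

Per channel, c → c + 0.23(255 − c):
  R: 194 + 14.03 = 208.03 → 208
  G: 70 + 42.55 = 112.55 → 113
  B: 81 + 0.23×(255−81) = 81 + 40.02 = 121.02 → 121
rgb(208, 113, 121) = #D07179.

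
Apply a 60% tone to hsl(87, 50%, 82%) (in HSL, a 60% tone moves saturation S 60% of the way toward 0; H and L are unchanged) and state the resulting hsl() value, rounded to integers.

S moves 60% from 50 toward 0: 50 − 30 = 20 → 20.
H and L are unchanged.

hsl(87, 20%, 82%)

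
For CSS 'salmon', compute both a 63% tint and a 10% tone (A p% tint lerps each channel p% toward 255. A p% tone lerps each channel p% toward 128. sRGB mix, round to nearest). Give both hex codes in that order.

#fdd0cb, #ee8073

CSS salmon is rgb(250, 128, 114).
63% tint:
  R: 250 + 3.15 = 253.15 → 253
  G: 128 + 80.01 = 208.01 → 208
  B: 114 + 0.63×(255−114) = 114 + 88.83 = 202.83 → 203
  → #fdd0cb
10% tone:
  R: 250 + 0.1×(128−250) = 250 − 12.2 = 237.8 → 238
  G: 128 + 0.1×(128−128) = 128 + 0 = 128 → 128
  B: 114 + 0.1×(128−114) = 114 + 1.4 = 115.4 → 115
  → #ee8073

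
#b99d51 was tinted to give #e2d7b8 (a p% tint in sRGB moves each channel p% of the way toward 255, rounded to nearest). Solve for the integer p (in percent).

59%

#b99d51 is rgb(185, 157, 81); #e2d7b8 is rgb(226, 215, 184).
On the B channel (widest range): 184 ≈ 81 + (p/100)(255 − 81), so p ≈ 100×(184 − 81)/(255 − 81) = 10300/174 = 59.20.
p = 59 reproduces all three channels after rounding.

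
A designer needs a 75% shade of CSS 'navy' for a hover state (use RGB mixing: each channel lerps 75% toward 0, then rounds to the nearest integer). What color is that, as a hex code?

CSS navy is rgb(0, 0, 128).
Lerp each channel 75% toward 0:
  R: 0 + 0.75×(0−0) = 0 + 0 = 0 → 0
  G: 0 + 0.75×(0−0) = 0 + 0 = 0 → 0
  B: 128 + 0.75×(0−128) = 128 − 96 = 32 → 32
rgb(0, 0, 32) = #000020.

#000020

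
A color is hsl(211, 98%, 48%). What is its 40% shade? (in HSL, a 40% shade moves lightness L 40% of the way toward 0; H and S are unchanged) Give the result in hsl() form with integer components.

hsl(211, 98%, 29%)

L moves 40% from 48 toward 0: 48 − 19.2 = 28.8 → 29.
H and S are unchanged.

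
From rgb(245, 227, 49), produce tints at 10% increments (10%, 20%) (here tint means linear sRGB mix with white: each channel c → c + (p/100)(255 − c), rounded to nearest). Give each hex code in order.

#f6e646, #f7e95a

10%: (245 + 1 = 246→246, 227 + 2.8 = 229.8→230, 49 + 20.6 = 69.6→70) → #f6e646
20%: (245 + 2 = 247→247, 227 + 5.6 = 232.6→233, 49 + 41.2 = 90.2→90) → #f7e95a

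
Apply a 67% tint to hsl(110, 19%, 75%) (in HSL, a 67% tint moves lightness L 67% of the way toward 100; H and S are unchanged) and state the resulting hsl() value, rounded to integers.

hsl(110, 19%, 92%)

L moves 67% from 75 toward 100: 75 + 16.75 = 91.75 → 92.
H and S are unchanged.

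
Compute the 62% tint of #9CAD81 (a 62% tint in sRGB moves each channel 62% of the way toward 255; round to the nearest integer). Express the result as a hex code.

#D9E0CF

#9CAD81 is rgb(156, 173, 129).
Lerp each channel 62% toward 255:
  R: 156 + 0.62×(255−156) = 156 + 61.38 = 217.38 → 217
  G: 173 + 50.84 = 223.84 → 224
  B: 129 + 78.12 = 207.12 → 207
rgb(217, 224, 207) = #D9E0CF.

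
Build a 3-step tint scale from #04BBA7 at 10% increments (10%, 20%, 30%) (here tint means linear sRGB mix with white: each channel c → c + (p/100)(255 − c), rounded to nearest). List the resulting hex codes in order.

#04BBA7 is rgb(4, 187, 167).
10%: (4 + 25.1 = 29.1→29, 187 + 6.8 = 193.8→194, 167 + 8.8 = 175.8→176) → #1DC2B0
20%: (4 + 50.2 = 54.2→54, 187 + 13.6 = 200.6→201, 167 + 17.6 = 184.6→185) → #36C9B9
30%: (4 + 75.3 = 79.3→79, 187 + 20.4 = 207.4→207, 167 + 26.4 = 193.4→193) → #4FCFC1

#1DC2B0, #36C9B9, #4FCFC1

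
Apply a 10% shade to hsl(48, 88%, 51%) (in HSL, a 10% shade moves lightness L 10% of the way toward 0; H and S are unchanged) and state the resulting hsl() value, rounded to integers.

L moves 10% from 51 toward 0: 51 − 5.1 = 45.9 → 46.
H and S are unchanged.

hsl(48, 88%, 46%)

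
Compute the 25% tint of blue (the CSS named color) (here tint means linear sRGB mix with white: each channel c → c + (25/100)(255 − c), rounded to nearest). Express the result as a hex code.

CSS blue is rgb(0, 0, 255).
A 25% tint moves each channel 25% toward 255:
  R: 0 + 0.25×(255−0) = 0 + 63.75 = 63.75 → 64
  G: 0 + 63.75 = 63.75 → 64
  B: 255 + 0 = 255 → 255
rgb(64, 64, 255) = #4040ff.

#4040ff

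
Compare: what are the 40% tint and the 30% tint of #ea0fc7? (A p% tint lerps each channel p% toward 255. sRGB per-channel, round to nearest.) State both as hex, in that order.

#f26fdd, #f057d8

#ea0fc7 is rgb(234, 15, 199).
40% tint:
  R: 234 + 0.4×(255−234) = 234 + 8.4 = 242.4 → 242
  G: 15 + 96 = 111 → 111
  B: 199 + 0.4×(255−199) = 199 + 22.4 = 221.4 → 221
  → #f26fdd
30% tint:
  R: 234 + 0.3×(255−234) = 234 + 6.3 = 240.3 → 240
  G: 15 + 72 = 87 → 87
  B: 199 + 16.8 = 215.8 → 216
  → #f057d8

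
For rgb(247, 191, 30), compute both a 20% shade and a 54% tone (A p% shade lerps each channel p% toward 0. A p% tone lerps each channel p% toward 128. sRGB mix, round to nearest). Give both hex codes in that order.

20% shade:
  R: 247 + 0.2×(0−247) = 247 − 49.4 = 197.6 → 198
  G: 191 + 0.2×(0−191) = 191 − 38.2 = 152.8 → 153
  B: 30 + 0.2×(0−30) = 30 − 6 = 24 → 24
  → #c69918
54% tone:
  R: 247 + 0.54×(128−247) = 247 − 64.26 = 182.74 → 183
  G: 191 + 0.54×(128−191) = 191 − 34.02 = 156.98 → 157
  B: 30 + 0.54×(128−30) = 30 + 52.92 = 82.92 → 83
  → #b79d53

#c69918, #b79d53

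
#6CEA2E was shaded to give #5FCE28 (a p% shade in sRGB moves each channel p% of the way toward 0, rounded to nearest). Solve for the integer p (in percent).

#6CEA2E is rgb(108, 234, 46); #5FCE28 is rgb(95, 206, 40).
On the G channel (widest range): 206 ≈ 234 + (p/100)(0 − 234), so p ≈ 100×(206 − 234)/(0 − 234) = -2800/-234 = 11.97.
p = 12 reproduces all three channels after rounding.

12%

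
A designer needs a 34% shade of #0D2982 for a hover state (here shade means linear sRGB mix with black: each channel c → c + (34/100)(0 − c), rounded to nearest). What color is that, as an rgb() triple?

rgb(9, 27, 86)

#0D2982 is rgb(13, 41, 130).
Per channel, c → c + 0.34(0 − c):
  R: 13 − 4.42 = 8.58 → 9
  G: 41 + 0.34×(0−41) = 41 − 13.94 = 27.06 → 27
  B: 130 − 44.2 = 85.8 → 86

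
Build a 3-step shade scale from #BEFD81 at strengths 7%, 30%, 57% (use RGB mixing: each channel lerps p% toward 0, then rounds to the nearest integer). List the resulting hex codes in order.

#BEFD81 is rgb(190, 253, 129).
7%: (190 − 13.3 = 176.7→177, 253 − 17.71 = 235.29→235, 129 − 9.03 = 119.97→120) → #B1EB78
30%: (190 − 57 = 133→133, 253 − 75.9 = 177.1→177, 129 − 38.7 = 90.3→90) → #85B15A
57%: (190 − 108.3 = 81.7→82, 253 − 144.21 = 108.79→109, 129 − 73.53 = 55.47→55) → #526D37

#B1EB78, #85B15A, #526D37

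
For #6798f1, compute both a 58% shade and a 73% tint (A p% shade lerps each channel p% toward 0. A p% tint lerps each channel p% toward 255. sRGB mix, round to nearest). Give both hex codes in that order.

#2b4065, #d6e3fb

#6798f1 is rgb(103, 152, 241).
58% shade:
  R: 103 − 59.74 = 43.26 → 43
  G: 152 − 88.16 = 63.84 → 64
  B: 241 − 139.78 = 101.22 → 101
  → #2b4065
73% tint:
  R: 103 + 0.73×(255−103) = 103 + 110.96 = 213.96 → 214
  G: 152 + 75.19 = 227.19 → 227
  B: 241 + 0.73×(255−241) = 241 + 10.22 = 251.22 → 251
  → #d6e3fb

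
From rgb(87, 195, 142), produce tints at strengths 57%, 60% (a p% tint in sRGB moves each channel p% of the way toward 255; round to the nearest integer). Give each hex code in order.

57%: (87 + 95.76 = 182.76→183, 195 + 34.2 = 229.2→229, 142 + 64.41 = 206.41→206) → #b7e5ce
60%: (87 + 100.8 = 187.8→188, 195 + 36 = 231→231, 142 + 67.8 = 209.8→210) → #bce7d2

#b7e5ce, #bce7d2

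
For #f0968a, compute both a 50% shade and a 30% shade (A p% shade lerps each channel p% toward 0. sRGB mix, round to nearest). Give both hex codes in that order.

#f0968a is rgb(240, 150, 138).
50% shade:
  R: 240 + 0.5×(0−240) = 240 − 120 = 120 → 120
  G: 150 + 0.5×(0−150) = 150 − 75 = 75 → 75
  B: 138 − 69 = 69 → 69
  → #784b45
30% shade:
  R: 240 + 0.3×(0−240) = 240 − 72 = 168 → 168
  G: 150 + 0.3×(0−150) = 150 − 45 = 105 → 105
  B: 138 − 41.4 = 96.6 → 97
  → #a86961

#784b45, #a86961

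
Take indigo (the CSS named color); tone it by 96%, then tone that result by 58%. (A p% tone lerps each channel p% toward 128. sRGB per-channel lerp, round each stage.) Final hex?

#7F7E80

CSS indigo is rgb(75, 0, 130).
Lerp each channel 96% toward 128:
  R: 75 + 50.88 = 125.88 → 126
  G: 0 + 0.96×(128−0) = 0 + 122.88 = 122.88 → 123
  B: 130 − 1.92 = 128.08 → 128
After the tone: rgb(126, 123, 128) = #7E7B80.
Per channel, c → c + 0.58(128 − c):
  R: 126 + 1.16 = 127.16 → 127
  G: 123 + 0.58×(128−123) = 123 + 2.9 = 125.9 → 126
  B: 128 + 0 = 128 → 128
rgb(127, 126, 128) = #7F7E80.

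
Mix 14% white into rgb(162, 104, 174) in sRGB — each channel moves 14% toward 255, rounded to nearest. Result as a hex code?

#AF7DB9

Per channel, c → c + 0.14(255 − c):
  R: 162 + 0.14×(255−162) = 162 + 13.02 = 175.02 → 175
  G: 104 + 21.14 = 125.14 → 125
  B: 174 + 0.14×(255−174) = 174 + 11.34 = 185.34 → 185
rgb(175, 125, 185) = #AF7DB9.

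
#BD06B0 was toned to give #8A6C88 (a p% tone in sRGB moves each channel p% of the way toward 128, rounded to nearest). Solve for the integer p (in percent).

84%

#BD06B0 is rgb(189, 6, 176); #8A6C88 is rgb(138, 108, 136).
On the G channel (widest range): 108 ≈ 6 + (p/100)(128 − 6), so p ≈ 100×(108 − 6)/(128 − 6) = 10200/122 = 83.61.
p = 84 reproduces all three channels after rounding.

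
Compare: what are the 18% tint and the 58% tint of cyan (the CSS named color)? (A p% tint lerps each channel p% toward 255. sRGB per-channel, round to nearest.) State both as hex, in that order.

#2effff, #94ffff

CSS cyan is rgb(0, 255, 255).
18% tint:
  R: 0 + 0.18×(255−0) = 0 + 45.9 = 45.9 → 46
  G: 255 + 0.18×(255−255) = 255 + 0 = 255 → 255
  B: 255 + 0 = 255 → 255
  → #2effff
58% tint:
  R: 0 + 0.58×(255−0) = 0 + 147.9 = 147.9 → 148
  G: 255 + 0 = 255 → 255
  B: 255 + 0.58×(255−255) = 255 + 0 = 255 → 255
  → #94ffff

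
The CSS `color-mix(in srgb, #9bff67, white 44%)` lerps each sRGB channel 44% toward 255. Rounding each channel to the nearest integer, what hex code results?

#c7ffaa

#9bff67 is rgb(155, 255, 103).
Lerp each channel 44% toward 255:
  R: 155 + 0.44×(255−155) = 155 + 44 = 199 → 199
  G: 255 + 0.44×(255−255) = 255 + 0 = 255 → 255
  B: 103 + 66.88 = 169.88 → 170
rgb(199, 255, 170) = #c7ffaa.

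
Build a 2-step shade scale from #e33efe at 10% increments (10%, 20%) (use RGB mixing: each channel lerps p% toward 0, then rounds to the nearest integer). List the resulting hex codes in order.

#cc38e5, #b632cb

#e33efe is rgb(227, 62, 254).
10%: (227 − 22.7 = 204.3→204, 62 − 6.2 = 55.8→56, 254 − 25.4 = 228.6→229) → #cc38e5
20%: (227 − 45.4 = 181.6→182, 62 − 12.4 = 49.6→50, 254 − 50.8 = 203.2→203) → #b632cb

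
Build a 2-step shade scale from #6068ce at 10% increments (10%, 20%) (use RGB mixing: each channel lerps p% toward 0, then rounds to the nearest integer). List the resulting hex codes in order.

#565eb9, #4d53a5

#6068ce is rgb(96, 104, 206).
10%: (96 − 9.6 = 86.4→86, 104 − 10.4 = 93.6→94, 206 − 20.6 = 185.4→185) → #565eb9
20%: (96 − 19.2 = 76.8→77, 104 − 20.8 = 83.2→83, 206 − 41.2 = 164.8→165) → #4d53a5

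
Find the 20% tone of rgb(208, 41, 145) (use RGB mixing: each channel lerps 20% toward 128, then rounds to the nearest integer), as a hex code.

#c03a8e

A 20% tone moves each channel 20% toward 128:
  R: 208 − 16 = 192 → 192
  G: 41 + 0.2×(128−41) = 41 + 17.4 = 58.4 → 58
  B: 145 + 0.2×(128−145) = 145 − 3.4 = 141.6 → 142
rgb(192, 58, 142) = #c03a8e.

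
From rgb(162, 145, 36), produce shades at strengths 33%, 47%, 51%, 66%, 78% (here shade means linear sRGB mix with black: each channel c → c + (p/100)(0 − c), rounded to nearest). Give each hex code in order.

#6D6118, #564D13, #4F4712, #37310C, #242008

33%: (162 − 53.46 = 108.54→109, 145 − 47.85 = 97.15→97, 36 − 11.88 = 24.12→24) → #6D6118
47%: (162 − 76.14 = 85.86→86, 145 − 68.15 = 76.85→77, 36 − 16.92 = 19.08→19) → #564D13
51%: (162 − 82.62 = 79.38→79, 145 − 73.95 = 71.05→71, 36 − 18.36 = 17.64→18) → #4F4712
66%: (162 − 106.92 = 55.08→55, 145 − 95.7 = 49.3→49, 36 − 23.76 = 12.24→12) → #37310C
78%: (162 − 126.36 = 35.64→36, 145 − 113.1 = 31.9→32, 36 − 28.08 = 7.92→8) → #242008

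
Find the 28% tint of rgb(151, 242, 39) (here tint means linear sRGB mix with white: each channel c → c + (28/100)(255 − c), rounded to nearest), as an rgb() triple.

rgb(180, 246, 99)

Per channel, c → c + 0.28(255 − c):
  R: 151 + 0.28×(255−151) = 151 + 29.12 = 180.12 → 180
  G: 242 + 3.64 = 245.64 → 246
  B: 39 + 60.48 = 99.48 → 99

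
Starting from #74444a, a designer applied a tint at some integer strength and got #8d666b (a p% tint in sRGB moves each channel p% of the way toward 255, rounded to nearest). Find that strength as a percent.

18%

#74444a is rgb(116, 68, 74); #8d666b is rgb(141, 102, 107).
On the G channel (widest range): 102 ≈ 68 + (p/100)(255 − 68), so p ≈ 100×(102 − 68)/(255 − 68) = 3400/187 = 18.18.
p = 18 reproduces all three channels after rounding.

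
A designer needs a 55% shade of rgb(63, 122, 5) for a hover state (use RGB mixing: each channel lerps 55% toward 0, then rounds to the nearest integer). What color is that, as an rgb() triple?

rgb(28, 55, 2)

Per channel, c → c + 0.55(0 − c):
  R: 63 − 34.65 = 28.35 → 28
  G: 122 + 0.55×(0−122) = 122 − 67.1 = 54.9 → 55
  B: 5 + 0.55×(0−5) = 5 − 2.75 = 2.25 → 2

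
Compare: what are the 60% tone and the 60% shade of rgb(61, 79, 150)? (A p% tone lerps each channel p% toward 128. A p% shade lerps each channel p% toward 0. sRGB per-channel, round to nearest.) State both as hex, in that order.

60% tone:
  R: 61 + 40.2 = 101.2 → 101
  G: 79 + 29.4 = 108.4 → 108
  B: 150 + 0.6×(128−150) = 150 − 13.2 = 136.8 → 137
  → #656c89
60% shade:
  R: 61 − 36.6 = 24.4 → 24
  G: 79 − 47.4 = 31.6 → 32
  B: 150 + 0.6×(0−150) = 150 − 90 = 60 → 60
  → #18203c

#656c89, #18203c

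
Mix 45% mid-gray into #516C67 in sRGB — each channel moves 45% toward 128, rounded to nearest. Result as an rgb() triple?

rgb(102, 117, 114)

#516C67 is rgb(81, 108, 103).
Lerp each channel 45% toward 128:
  R: 81 + 0.45×(128−81) = 81 + 21.15 = 102.15 → 102
  G: 108 + 0.45×(128−108) = 108 + 9 = 117 → 117
  B: 103 + 0.45×(128−103) = 103 + 11.25 = 114.25 → 114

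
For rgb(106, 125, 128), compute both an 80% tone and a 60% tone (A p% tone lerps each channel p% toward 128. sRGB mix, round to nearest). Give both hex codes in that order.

80% tone:
  R: 106 + 0.8×(128−106) = 106 + 17.6 = 123.6 → 124
  G: 125 + 2.4 = 127.4 → 127
  B: 128 + 0.8×(128−128) = 128 + 0 = 128 → 128
  → #7C7F80
60% tone:
  R: 106 + 13.2 = 119.2 → 119
  G: 125 + 1.8 = 126.8 → 127
  B: 128 + 0.6×(128−128) = 128 + 0 = 128 → 128
  → #777F80

#7C7F80, #777F80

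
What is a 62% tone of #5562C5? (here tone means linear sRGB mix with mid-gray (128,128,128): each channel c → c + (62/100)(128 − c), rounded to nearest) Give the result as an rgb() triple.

rgb(112, 117, 154)

#5562C5 is rgb(85, 98, 197).
A 62% tone moves each channel 62% toward 128:
  R: 85 + 0.62×(128−85) = 85 + 26.66 = 111.66 → 112
  G: 98 + 18.6 = 116.6 → 117
  B: 197 − 42.78 = 154.22 → 154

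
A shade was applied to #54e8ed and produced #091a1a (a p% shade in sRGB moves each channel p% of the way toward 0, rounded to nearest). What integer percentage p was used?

#54e8ed is rgb(84, 232, 237); #091a1a is rgb(9, 26, 26).
On the B channel (widest range): 26 ≈ 237 + (p/100)(0 − 237), so p ≈ 100×(26 − 237)/(0 − 237) = -21100/-237 = 89.03.
p = 89 reproduces all three channels after rounding.

89%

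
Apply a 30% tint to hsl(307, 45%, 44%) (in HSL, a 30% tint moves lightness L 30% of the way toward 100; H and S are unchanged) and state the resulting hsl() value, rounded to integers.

L moves 30% from 44 toward 100: 44 + 16.8 = 60.8 → 61.
H and S are unchanged.

hsl(307, 45%, 61%)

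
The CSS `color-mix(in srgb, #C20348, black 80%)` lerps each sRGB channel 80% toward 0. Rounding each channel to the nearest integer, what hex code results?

#C20348 is rgb(194, 3, 72).
Lerp each channel 80% toward 0:
  R: 194 + 0.8×(0−194) = 194 − 155.2 = 38.8 → 39
  G: 3 + 0.8×(0−3) = 3 − 2.4 = 0.6 → 1
  B: 72 + 0.8×(0−72) = 72 − 57.6 = 14.4 → 14
rgb(39, 1, 14) = #27010E.

#27010E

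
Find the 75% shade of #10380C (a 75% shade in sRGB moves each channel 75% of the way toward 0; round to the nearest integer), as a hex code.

#040E03

#10380C is rgb(16, 56, 12).
Lerp each channel 75% toward 0:
  R: 16 + 0.75×(0−16) = 16 − 12 = 4 → 4
  G: 56 − 42 = 14 → 14
  B: 12 − 9 = 3 → 3
rgb(4, 14, 3) = #040E03.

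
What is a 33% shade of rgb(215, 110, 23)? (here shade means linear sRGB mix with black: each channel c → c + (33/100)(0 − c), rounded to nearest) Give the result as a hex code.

Lerp each channel 33% toward 0:
  R: 215 + 0.33×(0−215) = 215 − 70.95 = 144.05 → 144
  G: 110 + 0.33×(0−110) = 110 − 36.3 = 73.7 → 74
  B: 23 − 7.59 = 15.41 → 15
rgb(144, 74, 15) = #904A0F.

#904A0F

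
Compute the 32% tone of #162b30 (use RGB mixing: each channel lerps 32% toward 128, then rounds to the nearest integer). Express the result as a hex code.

#38464a

#162b30 is rgb(22, 43, 48).
A 32% tone moves each channel 32% toward 128:
  R: 22 + 33.92 = 55.92 → 56
  G: 43 + 27.2 = 70.2 → 70
  B: 48 + 25.6 = 73.6 → 74
rgb(56, 70, 74) = #38464a.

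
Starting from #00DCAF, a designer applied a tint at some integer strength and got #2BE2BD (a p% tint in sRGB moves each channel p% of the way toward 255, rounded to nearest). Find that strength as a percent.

17%

#00DCAF is rgb(0, 220, 175); #2BE2BD is rgb(43, 226, 189).
On the R channel (widest range): 43 ≈ 0 + (p/100)(255 − 0), so p ≈ 100×(43 − 0)/(255 − 0) = 4300/255 = 16.86.
p = 17 reproduces all three channels after rounding.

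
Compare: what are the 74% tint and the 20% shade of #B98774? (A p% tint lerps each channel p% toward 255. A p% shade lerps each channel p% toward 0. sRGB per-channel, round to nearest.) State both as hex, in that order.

#EDE0DB, #946C5D

#B98774 is rgb(185, 135, 116).
74% tint:
  R: 185 + 0.74×(255−185) = 185 + 51.8 = 236.8 → 237
  G: 135 + 0.74×(255−135) = 135 + 88.8 = 223.8 → 224
  B: 116 + 0.74×(255−116) = 116 + 102.86 = 218.86 → 219
  → #EDE0DB
20% shade:
  R: 185 − 37 = 148 → 148
  G: 135 − 27 = 108 → 108
  B: 116 + 0.2×(0−116) = 116 − 23.2 = 92.8 → 93
  → #946C5D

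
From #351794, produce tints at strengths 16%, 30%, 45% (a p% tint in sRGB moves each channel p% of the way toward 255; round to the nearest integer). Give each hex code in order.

#553ca5, #725db4, #907fc4

#351794 is rgb(53, 23, 148).
16%: (53 + 32.32 = 85.32→85, 23 + 37.12 = 60.12→60, 148 + 17.12 = 165.12→165) → #553ca5
30%: (53 + 60.6 = 113.6→114, 23 + 69.6 = 92.6→93, 148 + 32.1 = 180.1→180) → #725db4
45%: (53 + 90.9 = 143.9→144, 23 + 104.4 = 127.4→127, 148 + 48.15 = 196.15→196) → #907fc4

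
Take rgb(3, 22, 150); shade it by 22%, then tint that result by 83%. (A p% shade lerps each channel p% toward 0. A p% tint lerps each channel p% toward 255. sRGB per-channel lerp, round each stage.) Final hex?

#d4d7e8

A 22% shade moves each channel 22% toward 0:
  R: 3 − 0.66 = 2.34 → 2
  G: 22 + 0.22×(0−22) = 22 − 4.84 = 17.16 → 17
  B: 150 + 0.22×(0−150) = 150 − 33 = 117 → 117
After the shade: rgb(2, 17, 117) = #021175.
An 83% tint moves each channel 83% toward 255:
  R: 2 + 209.99 = 211.99 → 212
  G: 17 + 197.54 = 214.54 → 215
  B: 117 + 0.83×(255−117) = 117 + 114.54 = 231.54 → 232
rgb(212, 215, 232) = #d4d7e8.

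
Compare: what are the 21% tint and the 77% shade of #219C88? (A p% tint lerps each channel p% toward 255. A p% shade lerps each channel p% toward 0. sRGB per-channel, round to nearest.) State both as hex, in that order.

#219C88 is rgb(33, 156, 136).
21% tint:
  R: 33 + 46.62 = 79.62 → 80
  G: 156 + 0.21×(255−156) = 156 + 20.79 = 176.79 → 177
  B: 136 + 24.99 = 160.99 → 161
  → #50B1A1
77% shade:
  R: 33 + 0.77×(0−33) = 33 − 25.41 = 7.59 → 8
  G: 156 − 120.12 = 35.88 → 36
  B: 136 + 0.77×(0−136) = 136 − 104.72 = 31.28 → 31
  → #08241F

#50B1A1, #08241F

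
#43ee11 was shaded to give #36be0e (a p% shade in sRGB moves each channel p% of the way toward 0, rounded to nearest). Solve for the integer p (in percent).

#43ee11 is rgb(67, 238, 17); #36be0e is rgb(54, 190, 14).
On the G channel (widest range): 190 ≈ 238 + (p/100)(0 − 238), so p ≈ 100×(190 − 238)/(0 − 238) = -4800/-238 = 20.17.
p = 20 reproduces all three channels after rounding.

20%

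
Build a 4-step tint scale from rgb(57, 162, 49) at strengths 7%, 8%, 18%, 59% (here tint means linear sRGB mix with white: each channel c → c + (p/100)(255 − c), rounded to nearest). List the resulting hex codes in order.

#47a93f, #49a941, #5db356, #aed9ab

7%: (57 + 13.86 = 70.86→71, 162 + 6.51 = 168.51→169, 49 + 14.42 = 63.42→63) → #47a93f
8%: (57 + 15.84 = 72.84→73, 162 + 7.44 = 169.44→169, 49 + 16.48 = 65.48→65) → #49a941
18%: (57 + 35.64 = 92.64→93, 162 + 16.74 = 178.74→179, 49 + 37.08 = 86.08→86) → #5db356
59%: (57 + 116.82 = 173.82→174, 162 + 54.87 = 216.87→217, 49 + 121.54 = 170.54→171) → #aed9ab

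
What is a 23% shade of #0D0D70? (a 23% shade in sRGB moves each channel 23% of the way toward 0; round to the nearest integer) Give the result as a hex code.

#0A0A56

#0D0D70 is rgb(13, 13, 112).
Lerp each channel 23% toward 0:
  R: 13 − 2.99 = 10.01 → 10
  G: 13 + 0.23×(0−13) = 13 − 2.99 = 10.01 → 10
  B: 112 + 0.23×(0−112) = 112 − 25.76 = 86.24 → 86
rgb(10, 10, 86) = #0A0A56.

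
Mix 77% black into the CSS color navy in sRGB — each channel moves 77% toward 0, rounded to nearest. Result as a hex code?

#00001d

CSS navy is rgb(0, 0, 128).
Per channel, c → c + 0.77(0 − c):
  R: 0 + 0 = 0 → 0
  G: 0 + 0.77×(0−0) = 0 + 0 = 0 → 0
  B: 128 + 0.77×(0−128) = 128 − 98.56 = 29.44 → 29
rgb(0, 0, 29) = #00001d.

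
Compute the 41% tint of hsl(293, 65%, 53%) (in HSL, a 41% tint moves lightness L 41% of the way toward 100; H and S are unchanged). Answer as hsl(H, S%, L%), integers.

L moves 41% from 53 toward 100: 53 + 19.27 = 72.27 → 72.
H and S are unchanged.

hsl(293, 65%, 72%)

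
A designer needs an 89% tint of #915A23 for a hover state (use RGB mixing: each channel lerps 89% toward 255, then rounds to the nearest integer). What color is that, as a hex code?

#F3EDE7

#915A23 is rgb(145, 90, 35).
Lerp each channel 89% toward 255:
  R: 145 + 97.9 = 242.9 → 243
  G: 90 + 146.85 = 236.85 → 237
  B: 35 + 0.89×(255−35) = 35 + 195.8 = 230.8 → 231
rgb(243, 237, 231) = #F3EDE7.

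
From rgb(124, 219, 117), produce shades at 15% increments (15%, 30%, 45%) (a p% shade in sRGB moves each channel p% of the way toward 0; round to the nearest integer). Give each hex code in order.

15%: (124 − 18.6 = 105.4→105, 219 − 32.85 = 186.15→186, 117 − 17.55 = 99.45→99) → #69BA63
30%: (124 − 37.2 = 86.8→87, 219 − 65.7 = 153.3→153, 117 − 35.1 = 81.9→82) → #579952
45%: (124 − 55.8 = 68.2→68, 219 − 98.55 = 120.45→120, 117 − 52.65 = 64.35→64) → #447840

#69BA63, #579952, #447840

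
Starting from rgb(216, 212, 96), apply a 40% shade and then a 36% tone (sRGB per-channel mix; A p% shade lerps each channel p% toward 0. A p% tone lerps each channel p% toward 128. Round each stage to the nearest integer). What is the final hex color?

#817F53

A 40% shade moves each channel 40% toward 0:
  R: 216 − 86.4 = 129.6 → 130
  G: 212 + 0.4×(0−212) = 212 − 84.8 = 127.2 → 127
  B: 96 + 0.4×(0−96) = 96 − 38.4 = 57.6 → 58
After the shade: rgb(130, 127, 58) = #827F3A.
A 36% tone moves each channel 36% toward 128:
  R: 130 + 0.36×(128−130) = 130 − 0.72 = 129.28 → 129
  G: 127 + 0.36 = 127.36 → 127
  B: 58 + 0.36×(128−58) = 58 + 25.2 = 83.2 → 83
rgb(129, 127, 83) = #817F53.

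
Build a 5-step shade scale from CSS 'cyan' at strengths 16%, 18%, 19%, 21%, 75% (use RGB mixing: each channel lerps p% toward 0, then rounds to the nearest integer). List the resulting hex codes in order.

#00D6D6, #00D1D1, #00CFCF, #00C9C9, #004040

CSS cyan is rgb(0, 255, 255).
16%: (0→0, 255 − 40.8 = 214.2→214, 255 − 40.8 = 214.2→214) → #00D6D6
18%: (0→0, 255 − 45.9 = 209.1→209, 255 − 45.9 = 209.1→209) → #00D1D1
19%: (0→0, 255 − 48.45 = 206.55→207, 255 − 48.45 = 206.55→207) → #00CFCF
21%: (0→0, 255 − 53.55 = 201.45→201, 255 − 53.55 = 201.45→201) → #00C9C9
75%: (0→0, 255 − 191.25 = 63.75→64, 255 − 191.25 = 63.75→64) → #004040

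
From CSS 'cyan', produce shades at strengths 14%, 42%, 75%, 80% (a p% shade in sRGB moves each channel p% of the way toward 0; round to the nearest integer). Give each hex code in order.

#00DBDB, #009494, #004040, #003333

CSS cyan is rgb(0, 255, 255).
14%: (0→0, 255 − 35.7 = 219.3→219, 255 − 35.7 = 219.3→219) → #00DBDB
42%: (0→0, 255 − 107.1 = 147.9→148, 255 − 107.1 = 147.9→148) → #009494
75%: (0→0, 255 − 191.25 = 63.75→64, 255 − 191.25 = 63.75→64) → #004040
80%: (0→0, 255 − 204 = 51→51, 255 − 204 = 51→51) → #003333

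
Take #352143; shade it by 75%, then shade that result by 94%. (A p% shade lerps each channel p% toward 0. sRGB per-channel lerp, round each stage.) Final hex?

#352143 is rgb(53, 33, 67).
Per channel, c → c + 0.75(0 − c):
  R: 53 + 0.75×(0−53) = 53 − 39.75 = 13.25 → 13
  G: 33 − 24.75 = 8.25 → 8
  B: 67 + 0.75×(0−67) = 67 − 50.25 = 16.75 → 17
After the shade: rgb(13, 8, 17) = #0D0811.
A 94% shade moves each channel 94% toward 0:
  R: 13 + 0.94×(0−13) = 13 − 12.22 = 0.78 → 1
  G: 8 − 7.52 = 0.48 → 0
  B: 17 + 0.94×(0−17) = 17 − 15.98 = 1.02 → 1
rgb(1, 0, 1) = #010001.

#010001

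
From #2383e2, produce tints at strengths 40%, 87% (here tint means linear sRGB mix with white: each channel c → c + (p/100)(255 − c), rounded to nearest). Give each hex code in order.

#7bb5ee, #e2effb

#2383e2 is rgb(35, 131, 226).
40%: (35 + 88 = 123→123, 131 + 49.6 = 180.6→181, 226 + 11.6 = 237.6→238) → #7bb5ee
87%: (35 + 191.4 = 226.4→226, 131 + 107.88 = 238.88→239, 226 + 25.23 = 251.23→251) → #e2effb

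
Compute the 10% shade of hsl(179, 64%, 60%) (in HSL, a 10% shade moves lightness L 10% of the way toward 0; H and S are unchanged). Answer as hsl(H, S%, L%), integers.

L moves 10% from 60 toward 0: 60 − 6 = 54 → 54.
H and S are unchanged.

hsl(179, 64%, 54%)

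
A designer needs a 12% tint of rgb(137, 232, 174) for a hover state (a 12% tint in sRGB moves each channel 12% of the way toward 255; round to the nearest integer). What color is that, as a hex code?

#97EBB8

A 12% tint moves each channel 12% toward 255:
  R: 137 + 14.16 = 151.16 → 151
  G: 232 + 0.12×(255−232) = 232 + 2.76 = 234.76 → 235
  B: 174 + 0.12×(255−174) = 174 + 9.72 = 183.72 → 184
rgb(151, 235, 184) = #97EBB8.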